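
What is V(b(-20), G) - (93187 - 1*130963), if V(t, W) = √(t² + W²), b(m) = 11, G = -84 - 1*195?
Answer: 37776 + √77962 ≈ 38055.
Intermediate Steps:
G = -279 (G = -84 - 195 = -279)
V(t, W) = √(W² + t²)
V(b(-20), G) - (93187 - 1*130963) = √((-279)² + 11²) - (93187 - 1*130963) = √(77841 + 121) - (93187 - 130963) = √77962 - 1*(-37776) = √77962 + 37776 = 37776 + √77962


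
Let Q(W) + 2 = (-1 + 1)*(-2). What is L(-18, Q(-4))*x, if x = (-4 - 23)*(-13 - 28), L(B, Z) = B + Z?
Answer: -22140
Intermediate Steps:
Q(W) = -2 (Q(W) = -2 + (-1 + 1)*(-2) = -2 + 0*(-2) = -2 + 0 = -2)
x = 1107 (x = -27*(-41) = 1107)
L(-18, Q(-4))*x = (-18 - 2)*1107 = -20*1107 = -22140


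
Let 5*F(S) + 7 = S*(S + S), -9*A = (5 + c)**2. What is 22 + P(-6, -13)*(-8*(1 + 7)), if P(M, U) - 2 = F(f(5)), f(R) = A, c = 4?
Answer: -2090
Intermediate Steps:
A = -9 (A = -(5 + 4)**2/9 = -1/9*9**2 = -1/9*81 = -9)
f(R) = -9
F(S) = -7/5 + 2*S**2/5 (F(S) = -7/5 + (S*(S + S))/5 = -7/5 + (S*(2*S))/5 = -7/5 + (2*S**2)/5 = -7/5 + 2*S**2/5)
P(M, U) = 33 (P(M, U) = 2 + (-7/5 + (2/5)*(-9)**2) = 2 + (-7/5 + (2/5)*81) = 2 + (-7/5 + 162/5) = 2 + 31 = 33)
22 + P(-6, -13)*(-8*(1 + 7)) = 22 + 33*(-8*(1 + 7)) = 22 + 33*(-8*8) = 22 + 33*(-64) = 22 - 2112 = -2090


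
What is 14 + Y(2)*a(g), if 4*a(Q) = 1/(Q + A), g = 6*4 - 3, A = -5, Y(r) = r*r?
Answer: 225/16 ≈ 14.063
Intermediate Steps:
Y(r) = r²
g = 21 (g = 24 - 3 = 21)
a(Q) = 1/(4*(-5 + Q)) (a(Q) = 1/(4*(Q - 5)) = 1/(4*(-5 + Q)))
14 + Y(2)*a(g) = 14 + 2²*(1/(4*(-5 + 21))) = 14 + 4*((¼)/16) = 14 + 4*((¼)*(1/16)) = 14 + 4*(1/64) = 14 + 1/16 = 225/16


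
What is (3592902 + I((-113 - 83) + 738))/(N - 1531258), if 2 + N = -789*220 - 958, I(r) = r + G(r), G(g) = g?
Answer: -1796993/852899 ≈ -2.1069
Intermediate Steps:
I(r) = 2*r (I(r) = r + r = 2*r)
N = -174540 (N = -2 + (-789*220 - 958) = -2 + (-173580 - 958) = -2 - 174538 = -174540)
(3592902 + I((-113 - 83) + 738))/(N - 1531258) = (3592902 + 2*((-113 - 83) + 738))/(-174540 - 1531258) = (3592902 + 2*(-196 + 738))/(-1705798) = (3592902 + 2*542)*(-1/1705798) = (3592902 + 1084)*(-1/1705798) = 3593986*(-1/1705798) = -1796993/852899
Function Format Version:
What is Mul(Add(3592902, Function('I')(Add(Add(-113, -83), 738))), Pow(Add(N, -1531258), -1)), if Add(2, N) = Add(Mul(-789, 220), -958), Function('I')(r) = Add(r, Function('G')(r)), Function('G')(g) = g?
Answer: Rational(-1796993, 852899) ≈ -2.1069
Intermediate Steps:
Function('I')(r) = Mul(2, r) (Function('I')(r) = Add(r, r) = Mul(2, r))
N = -174540 (N = Add(-2, Add(Mul(-789, 220), -958)) = Add(-2, Add(-173580, -958)) = Add(-2, -174538) = -174540)
Mul(Add(3592902, Function('I')(Add(Add(-113, -83), 738))), Pow(Add(N, -1531258), -1)) = Mul(Add(3592902, Mul(2, Add(Add(-113, -83), 738))), Pow(Add(-174540, -1531258), -1)) = Mul(Add(3592902, Mul(2, Add(-196, 738))), Pow(-1705798, -1)) = Mul(Add(3592902, Mul(2, 542)), Rational(-1, 1705798)) = Mul(Add(3592902, 1084), Rational(-1, 1705798)) = Mul(3593986, Rational(-1, 1705798)) = Rational(-1796993, 852899)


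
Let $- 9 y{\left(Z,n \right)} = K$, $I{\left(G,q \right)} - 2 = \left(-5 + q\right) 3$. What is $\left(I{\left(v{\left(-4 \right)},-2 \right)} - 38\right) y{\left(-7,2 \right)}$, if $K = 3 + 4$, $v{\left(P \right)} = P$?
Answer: $\frac{133}{3} \approx 44.333$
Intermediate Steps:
$K = 7$
$I{\left(G,q \right)} = -13 + 3 q$ ($I{\left(G,q \right)} = 2 + \left(-5 + q\right) 3 = 2 + \left(-15 + 3 q\right) = -13 + 3 q$)
$y{\left(Z,n \right)} = - \frac{7}{9}$ ($y{\left(Z,n \right)} = \left(- \frac{1}{9}\right) 7 = - \frac{7}{9}$)
$\left(I{\left(v{\left(-4 \right)},-2 \right)} - 38\right) y{\left(-7,2 \right)} = \left(\left(-13 + 3 \left(-2\right)\right) - 38\right) \left(- \frac{7}{9}\right) = \left(\left(-13 - 6\right) - 38\right) \left(- \frac{7}{9}\right) = \left(-19 - 38\right) \left(- \frac{7}{9}\right) = \left(-57\right) \left(- \frac{7}{9}\right) = \frac{133}{3}$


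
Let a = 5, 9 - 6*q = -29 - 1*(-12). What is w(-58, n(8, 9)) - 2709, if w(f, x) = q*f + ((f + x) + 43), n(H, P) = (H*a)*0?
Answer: -8926/3 ≈ -2975.3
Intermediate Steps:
q = 13/3 (q = 3/2 - (-29 - 1*(-12))/6 = 3/2 - (-29 + 12)/6 = 3/2 - 1/6*(-17) = 3/2 + 17/6 = 13/3 ≈ 4.3333)
n(H, P) = 0 (n(H, P) = (H*5)*0 = (5*H)*0 = 0)
w(f, x) = 43 + x + 16*f/3 (w(f, x) = 13*f/3 + ((f + x) + 43) = 13*f/3 + (43 + f + x) = 43 + x + 16*f/3)
w(-58, n(8, 9)) - 2709 = (43 + 0 + (16/3)*(-58)) - 2709 = (43 + 0 - 928/3) - 2709 = -799/3 - 2709 = -8926/3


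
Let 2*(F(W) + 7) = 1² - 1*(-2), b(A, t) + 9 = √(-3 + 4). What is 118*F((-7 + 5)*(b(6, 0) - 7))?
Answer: -649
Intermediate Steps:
b(A, t) = -8 (b(A, t) = -9 + √(-3 + 4) = -9 + √1 = -9 + 1 = -8)
F(W) = -11/2 (F(W) = -7 + (1² - 1*(-2))/2 = -7 + (1 + 2)/2 = -7 + (½)*3 = -7 + 3/2 = -11/2)
118*F((-7 + 5)*(b(6, 0) - 7)) = 118*(-11/2) = -649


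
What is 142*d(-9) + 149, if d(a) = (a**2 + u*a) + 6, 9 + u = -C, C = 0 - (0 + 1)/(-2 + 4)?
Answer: 23366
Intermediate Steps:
C = -1/2 (C = 0 - 1/2 = -1/2 ≈ -0.50000)
u = -17/2 (u = -9 - 1*(-1/2) = -9 + 1/2 = -17/2 ≈ -8.5000)
d(a) = 6 + a**2 - 17*a/2 (d(a) = (a**2 - 17*a/2) + 6 = 6 + a**2 - 17*a/2)
142*d(-9) + 149 = 142*(6 + (-9)**2 - 17/2*(-9)) + 149 = 142*(6 + 81 + 153/2) + 149 = 142*(327/2) + 149 = 23217 + 149 = 23366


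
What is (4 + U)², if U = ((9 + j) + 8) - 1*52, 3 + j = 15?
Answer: 361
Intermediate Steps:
j = 12 (j = -3 + 15 = 12)
U = -23 (U = ((9 + 12) + 8) - 1*52 = (21 + 8) - 52 = 29 - 52 = -23)
(4 + U)² = (4 - 23)² = (-19)² = 361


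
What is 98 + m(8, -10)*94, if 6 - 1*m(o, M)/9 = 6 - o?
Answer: 6866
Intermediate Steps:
m(o, M) = 9*o (m(o, M) = 54 - 9*(6 - o) = 54 + (-54 + 9*o) = 9*o)
98 + m(8, -10)*94 = 98 + (9*8)*94 = 98 + 72*94 = 98 + 6768 = 6866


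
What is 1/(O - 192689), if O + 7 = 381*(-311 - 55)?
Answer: -1/332142 ≈ -3.0108e-6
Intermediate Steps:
O = -139453 (O = -7 + 381*(-311 - 55) = -7 + 381*(-366) = -7 - 139446 = -139453)
1/(O - 192689) = 1/(-139453 - 192689) = 1/(-332142) = -1/332142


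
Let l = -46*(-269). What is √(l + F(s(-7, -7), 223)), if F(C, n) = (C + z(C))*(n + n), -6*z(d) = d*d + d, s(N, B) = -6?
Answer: 2*√1867 ≈ 86.418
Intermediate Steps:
z(d) = -d/6 - d²/6 (z(d) = -(d*d + d)/6 = -(d² + d)/6 = -(d + d²)/6 = -d/6 - d²/6)
F(C, n) = 2*n*(C - C*(1 + C)/6) (F(C, n) = (C - C*(1 + C)/6)*(n + n) = (C - C*(1 + C)/6)*(2*n) = 2*n*(C - C*(1 + C)/6))
l = 12374
√(l + F(s(-7, -7), 223)) = √(12374 + (⅓)*(-6)*223*(5 - 1*(-6))) = √(12374 + (⅓)*(-6)*223*(5 + 6)) = √(12374 + (⅓)*(-6)*223*11) = √(12374 - 4906) = √7468 = 2*√1867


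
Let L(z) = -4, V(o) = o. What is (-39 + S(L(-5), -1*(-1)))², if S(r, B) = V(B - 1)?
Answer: 1521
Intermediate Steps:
S(r, B) = -1 + B (S(r, B) = B - 1 = -1 + B)
(-39 + S(L(-5), -1*(-1)))² = (-39 + (-1 - 1*(-1)))² = (-39 + (-1 + 1))² = (-39 + 0)² = (-39)² = 1521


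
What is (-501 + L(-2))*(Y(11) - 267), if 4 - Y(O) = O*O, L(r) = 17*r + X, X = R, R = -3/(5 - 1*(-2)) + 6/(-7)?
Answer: 1441536/7 ≈ 2.0593e+5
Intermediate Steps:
R = -9/7 (R = -3/(5 + 2) + 6*(-⅐) = -3/7 - 6/7 = -9/7 ≈ -1.2857)
X = -9/7 ≈ -1.2857
L(r) = -9/7 + 17*r (L(r) = 17*r - 9/7 = -9/7 + 17*r)
Y(O) = 4 - O² (Y(O) = 4 - O*O = 4 - O²)
(-501 + L(-2))*(Y(11) - 267) = (-501 + (-9/7 + 17*(-2)))*((4 - 1*11²) - 267) = (-501 + (-9/7 - 34))*((4 - 1*121) - 267) = (-501 - 247/7)*((4 - 121) - 267) = -3754*(-117 - 267)/7 = -3754/7*(-384) = 1441536/7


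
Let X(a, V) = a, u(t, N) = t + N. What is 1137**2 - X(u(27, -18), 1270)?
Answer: 1292760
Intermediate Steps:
u(t, N) = N + t
1137**2 - X(u(27, -18), 1270) = 1137**2 - (-18 + 27) = 1292769 - 1*9 = 1292769 - 9 = 1292760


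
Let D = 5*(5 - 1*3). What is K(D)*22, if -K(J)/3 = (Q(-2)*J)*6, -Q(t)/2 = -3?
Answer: -23760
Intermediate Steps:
D = 10 (D = 5*(5 - 3) = 5*2 = 10)
Q(t) = 6 (Q(t) = -2*(-3) = 6)
K(J) = -108*J (K(J) = -3*6*J*6 = -108*J)
K(D)*22 = -108*10*22 = -1080*22 = -23760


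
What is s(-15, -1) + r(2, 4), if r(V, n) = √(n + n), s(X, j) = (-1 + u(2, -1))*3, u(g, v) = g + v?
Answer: 2*√2 ≈ 2.8284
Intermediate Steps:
s(X, j) = 0 (s(X, j) = (-1 + (2 - 1))*3 = (-1 + 1)*3 = 0*3 = 0)
r(V, n) = √2*√n (r(V, n) = √(2*n) = √2*√n)
s(-15, -1) + r(2, 4) = 0 + √2*√4 = 0 + √2*2 = 0 + 2*√2 = 2*√2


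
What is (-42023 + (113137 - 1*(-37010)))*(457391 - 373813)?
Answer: 9036787672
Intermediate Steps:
(-42023 + (113137 - 1*(-37010)))*(457391 - 373813) = (-42023 + (113137 + 37010))*83578 = (-42023 + 150147)*83578 = 108124*83578 = 9036787672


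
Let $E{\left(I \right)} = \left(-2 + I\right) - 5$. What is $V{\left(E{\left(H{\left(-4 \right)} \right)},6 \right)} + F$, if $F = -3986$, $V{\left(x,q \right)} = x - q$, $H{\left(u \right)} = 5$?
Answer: $-3994$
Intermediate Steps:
$E{\left(I \right)} = -7 + I$
$V{\left(E{\left(H{\left(-4 \right)} \right)},6 \right)} + F = \left(\left(-7 + 5\right) - 6\right) - 3986 = \left(-2 - 6\right) - 3986 = -8 - 3986 = -3994$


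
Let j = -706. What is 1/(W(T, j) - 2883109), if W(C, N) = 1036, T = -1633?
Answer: -1/2882073 ≈ -3.4697e-7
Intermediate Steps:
1/(W(T, j) - 2883109) = 1/(1036 - 2883109) = 1/(-2882073) = -1/2882073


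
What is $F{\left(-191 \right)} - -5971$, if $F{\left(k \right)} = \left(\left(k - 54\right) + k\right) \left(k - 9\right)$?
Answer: $93171$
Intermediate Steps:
$F{\left(k \right)} = \left(-54 + 2 k\right) \left(-9 + k\right)$ ($F{\left(k \right)} = \left(\left(k - 54\right) + k\right) \left(-9 + k\right) = \left(\left(-54 + k\right) + k\right) \left(-9 + k\right) = \left(-54 + 2 k\right) \left(-9 + k\right)$)
$F{\left(-191 \right)} - -5971 = \left(486 - -13752 + 2 \left(-191\right)^{2}\right) - -5971 = \left(486 + 13752 + 2 \cdot 36481\right) + 5971 = \left(486 + 13752 + 72962\right) + 5971 = 87200 + 5971 = 93171$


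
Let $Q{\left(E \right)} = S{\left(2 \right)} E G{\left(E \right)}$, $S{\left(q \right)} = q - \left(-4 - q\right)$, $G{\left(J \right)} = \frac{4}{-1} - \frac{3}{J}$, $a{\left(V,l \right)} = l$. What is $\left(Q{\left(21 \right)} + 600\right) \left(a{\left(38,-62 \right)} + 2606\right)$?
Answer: $-244224$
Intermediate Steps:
$G{\left(J \right)} = -4 - \frac{3}{J}$ ($G{\left(J \right)} = 4 \left(-1\right) - \frac{3}{J} = -4 - \frac{3}{J}$)
$S{\left(q \right)} = 4 + 2 q$ ($S{\left(q \right)} = q + \left(4 + q\right) = 4 + 2 q$)
$Q{\left(E \right)} = 8 E \left(-4 - \frac{3}{E}\right)$ ($Q{\left(E \right)} = \left(4 + 2 \cdot 2\right) E \left(-4 - \frac{3}{E}\right) = \left(4 + 4\right) E \left(-4 - \frac{3}{E}\right) = 8 E \left(-4 - \frac{3}{E}\right)$)
$\left(Q{\left(21 \right)} + 600\right) \left(a{\left(38,-62 \right)} + 2606\right) = \left(\left(-24 - 672\right) + 600\right) \left(-62 + 2606\right) = \left(\left(-24 - 672\right) + 600\right) 2544 = \left(-696 + 600\right) 2544 = \left(-96\right) 2544 = -244224$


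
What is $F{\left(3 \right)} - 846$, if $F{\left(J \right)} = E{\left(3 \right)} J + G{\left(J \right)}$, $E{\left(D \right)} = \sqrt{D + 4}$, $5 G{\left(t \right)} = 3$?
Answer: $- \frac{4227}{5} + 3 \sqrt{7} \approx -837.46$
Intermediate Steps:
$G{\left(t \right)} = \frac{3}{5}$ ($G{\left(t \right)} = \frac{1}{5} \cdot 3 = \frac{3}{5}$)
$E{\left(D \right)} = \sqrt{4 + D}$
$F{\left(J \right)} = \frac{3}{5} + J \sqrt{7}$ ($F{\left(J \right)} = \sqrt{4 + 3} J + \frac{3}{5} = \sqrt{7} J + \frac{3}{5} = J \sqrt{7} + \frac{3}{5} = \frac{3}{5} + J \sqrt{7}$)
$F{\left(3 \right)} - 846 = \left(\frac{3}{5} + 3 \sqrt{7}\right) - 846 = - \frac{4227}{5} + 3 \sqrt{7}$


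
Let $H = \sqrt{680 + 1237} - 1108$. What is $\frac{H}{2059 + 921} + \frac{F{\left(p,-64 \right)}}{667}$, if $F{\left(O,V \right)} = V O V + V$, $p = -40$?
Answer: $- \frac{122293239}{496915} + \frac{3 \sqrt{213}}{2980} \approx -246.09$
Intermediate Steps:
$F{\left(O,V \right)} = V + O V^{2}$ ($F{\left(O,V \right)} = O V V + V = O V^{2} + V = V + O V^{2}$)
$H = -1108 + 3 \sqrt{213}$ ($H = \sqrt{1917} - 1108 = 3 \sqrt{213} - 1108 = -1108 + 3 \sqrt{213} \approx -1064.2$)
$\frac{H}{2059 + 921} + \frac{F{\left(p,-64 \right)}}{667} = \frac{-1108 + 3 \sqrt{213}}{2059 + 921} + \frac{\left(-64\right) \left(1 - -2560\right)}{667} = \frac{-1108 + 3 \sqrt{213}}{2980} + - 64 \left(1 + 2560\right) \frac{1}{667} = \left(-1108 + 3 \sqrt{213}\right) \frac{1}{2980} + \left(-64\right) 2561 \cdot \frac{1}{667} = \left(- \frac{277}{745} + \frac{3 \sqrt{213}}{2980}\right) - \frac{163904}{667} = - \frac{122293239}{496915} + \frac{3 \sqrt{213}}{2980}$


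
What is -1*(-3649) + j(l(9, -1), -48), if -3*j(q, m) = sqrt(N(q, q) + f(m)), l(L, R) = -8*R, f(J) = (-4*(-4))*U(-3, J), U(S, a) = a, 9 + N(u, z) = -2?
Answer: 3649 - I*sqrt(779)/3 ≈ 3649.0 - 9.3035*I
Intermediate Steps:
N(u, z) = -11 (N(u, z) = -9 - 2 = -11)
f(J) = 16*J (f(J) = (-4*(-4))*J = 16*J)
j(q, m) = -sqrt(-11 + 16*m)/3
-1*(-3649) + j(l(9, -1), -48) = -1*(-3649) - sqrt(-11 + 16*(-48))/3 = 3649 - sqrt(-11 - 768)/3 = 3649 - I*sqrt(779)/3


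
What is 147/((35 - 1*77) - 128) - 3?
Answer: -657/170 ≈ -3.8647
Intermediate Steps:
147/((35 - 1*77) - 128) - 3 = 147/((35 - 77) - 128) - 3 = 147/(-42 - 128) - 3 = 147/(-170) - 3 = 147*(-1/170) - 3 = -147/170 - 3 = -657/170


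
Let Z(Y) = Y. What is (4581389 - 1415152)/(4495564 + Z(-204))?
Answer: 3166237/4495360 ≈ 0.70433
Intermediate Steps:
(4581389 - 1415152)/(4495564 + Z(-204)) = (4581389 - 1415152)/(4495564 - 204) = 3166237/4495360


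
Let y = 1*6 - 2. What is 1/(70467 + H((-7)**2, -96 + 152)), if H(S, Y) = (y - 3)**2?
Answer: 1/70468 ≈ 1.4191e-5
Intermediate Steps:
y = 4 (y = 6 - 2 = 4)
H(S, Y) = 1 (H(S, Y) = (4 - 3)**2 = 1**2 = 1)
1/(70467 + H((-7)**2, -96 + 152)) = 1/(70467 + 1) = 1/70468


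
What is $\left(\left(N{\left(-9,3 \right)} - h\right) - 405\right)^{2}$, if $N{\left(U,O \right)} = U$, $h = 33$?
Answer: $199809$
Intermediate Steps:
$\left(\left(N{\left(-9,3 \right)} - h\right) - 405\right)^{2} = \left(\left(-9 - 33\right) - 405\right)^{2} = \left(-42 - 405\right)^{2} = \left(-447\right)^{2} = 199809$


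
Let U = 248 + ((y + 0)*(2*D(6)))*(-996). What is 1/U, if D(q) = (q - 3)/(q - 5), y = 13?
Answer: -1/77440 ≈ -1.2913e-5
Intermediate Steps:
D(q) = (-3 + q)/(-5 + q)
U = -77440 (U = 248 + ((13 + 0)*(2*((-3 + 6)/(-5 + 6))))*(-996) = 248 + (13*(2*(3/1)))*(-996) = 248 + (13*(2*(1*3)))*(-996) = 248 + (13*(2*3))*(-996) = 248 + (13*6)*(-996) = 248 + 78*(-996) = 248 - 77688 = -77440)
1/U = 1/(-77440) = -1/77440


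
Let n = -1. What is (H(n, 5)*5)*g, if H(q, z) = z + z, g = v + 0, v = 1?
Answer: 50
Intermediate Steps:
g = 1 (g = 1 + 0 = 1)
H(q, z) = 2*z
(H(n, 5)*5)*g = ((2*5)*5)*1 = (10*5)*1 = 50*1 = 50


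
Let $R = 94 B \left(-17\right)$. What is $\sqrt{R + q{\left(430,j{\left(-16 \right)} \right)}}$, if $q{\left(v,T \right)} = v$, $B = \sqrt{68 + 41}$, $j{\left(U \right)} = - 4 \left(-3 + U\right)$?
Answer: $\sqrt{430 - 1598 \sqrt{109}} \approx 127.49 i$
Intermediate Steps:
$j{\left(U \right)} = 12 - 4 U$
$B = \sqrt{109} \approx 10.44$
$R = - 1598 \sqrt{109}$ ($R = 94 \sqrt{109} \left(-17\right) = - 1598 \sqrt{109} \approx -16684.0$)
$\sqrt{R + q{\left(430,j{\left(-16 \right)} \right)}} = \sqrt{- 1598 \sqrt{109} + 430} = \sqrt{430 - 1598 \sqrt{109}}$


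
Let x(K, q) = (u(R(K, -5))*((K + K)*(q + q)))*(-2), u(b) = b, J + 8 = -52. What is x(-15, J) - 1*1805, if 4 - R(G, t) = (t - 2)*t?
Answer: 221395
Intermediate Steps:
J = -60 (J = -8 - 52 = -60)
R(G, t) = 4 - t*(-2 + t) (R(G, t) = 4 - (t - 2)*t = 4 - (-2 + t)*t = 4 - t*(-2 + t))
x(K, q) = 248*K*q (x(K, q) = ((4 - 1*(-5)**2 + 2*(-5))*((K + K)*(q + q)))*(-2) = ((4 - 1*25 - 10)*((2*K)*(2*q)))*(-2) = ((4 - 25 - 10)*(4*K*q))*(-2) = -124*K*q*(-2) = 248*K*q)
x(-15, J) - 1*1805 = 248*(-15)*(-60) - 1*1805 = 223200 - 1805 = 221395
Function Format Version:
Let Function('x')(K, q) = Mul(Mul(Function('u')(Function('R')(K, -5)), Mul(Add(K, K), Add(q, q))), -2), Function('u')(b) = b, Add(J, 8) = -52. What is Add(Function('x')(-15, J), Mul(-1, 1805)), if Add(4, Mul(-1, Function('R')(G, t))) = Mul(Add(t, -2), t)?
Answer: 221395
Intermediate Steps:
J = -60 (J = Add(-8, -52) = -60)
Function('R')(G, t) = Add(4, Mul(-1, t, Add(-2, t))) (Function('R')(G, t) = Add(4, Mul(-1, Mul(Add(t, -2), t))) = Add(4, Mul(-1, Mul(Add(-2, t), t))) = Add(4, Mul(-1, Mul(t, Add(-2, t)))) = Add(4, Mul(-1, t, Add(-2, t))))
Function('x')(K, q) = Mul(248, K, q) (Function('x')(K, q) = Mul(Mul(Add(4, Mul(-1, Pow(-5, 2)), Mul(2, -5)), Mul(Add(K, K), Add(q, q))), -2) = Mul(Mul(Add(4, Mul(-1, 25), -10), Mul(Mul(2, K), Mul(2, q))), -2) = Mul(Mul(Add(4, -25, -10), Mul(4, K, q)), -2) = Mul(Mul(-31, Mul(4, K, q)), -2) = Mul(Mul(-124, K, q), -2) = Mul(248, K, q))
Add(Function('x')(-15, J), Mul(-1, 1805)) = Add(Mul(248, -15, -60), Mul(-1, 1805)) = Add(223200, -1805) = 221395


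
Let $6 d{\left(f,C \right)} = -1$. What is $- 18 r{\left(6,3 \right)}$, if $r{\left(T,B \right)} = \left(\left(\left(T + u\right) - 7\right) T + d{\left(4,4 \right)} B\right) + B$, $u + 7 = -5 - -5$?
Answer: $819$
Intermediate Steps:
$u = -7$ ($u = -7 - 0 = -7 + \left(-5 + 5\right) = -7 + 0 = -7$)
$d{\left(f,C \right)} = - \frac{1}{6}$ ($d{\left(f,C \right)} = \frac{1}{6} \left(-1\right) = - \frac{1}{6}$)
$r{\left(T,B \right)} = \frac{5 B}{6} + T \left(-14 + T\right)$ ($r{\left(T,B \right)} = \left(\left(\left(T - 7\right) - 7\right) T - \frac{B}{6}\right) + B = \left(\left(\left(-7 + T\right) - 7\right) T - \frac{B}{6}\right) + B = \left(\left(-14 + T\right) T - \frac{B}{6}\right) + B = \left(T \left(-14 + T\right) - \frac{B}{6}\right) + B = \left(- \frac{B}{6} + T \left(-14 + T\right)\right) + B = \frac{5 B}{6} + T \left(-14 + T\right)$)
$- 18 r{\left(6,3 \right)} = - 18 \left(6^{2} - 84 + \frac{5}{6} \cdot 3\right) = - 18 \left(36 - 84 + \frac{5}{2}\right) = \left(-18\right) \left(- \frac{91}{2}\right) = 819$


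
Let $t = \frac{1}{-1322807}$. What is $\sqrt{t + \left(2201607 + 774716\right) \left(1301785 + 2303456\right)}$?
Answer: $\frac{10 \sqrt{23704309960252435441}}{14863} \approx 3.2757 \cdot 10^{6}$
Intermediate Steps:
$t = - \frac{1}{1322807} \approx -7.5597 \cdot 10^{-7}$
$\sqrt{t + \left(2201607 + 774716\right) \left(1301785 + 2303456\right)} = \sqrt{- \frac{1}{1322807} + \left(2201607 + 774716\right) \left(1301785 + 2303456\right)} = \sqrt{- \frac{1}{1322807} + 2976323 \cdot 3605241} = \sqrt{- \frac{1}{1322807} + 10730361708843} = \sqrt{\frac{14194197580989482300}{1322807}} = \frac{10 \sqrt{23704309960252435441}}{14863}$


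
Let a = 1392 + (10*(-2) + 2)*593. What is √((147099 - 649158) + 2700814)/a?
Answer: -√2198755/9282 ≈ -0.15975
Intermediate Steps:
a = -9282 (a = 1392 + (-20 + 2)*593 = 1392 - 18*593 = 1392 - 10674 = -9282)
√((147099 - 649158) + 2700814)/a = √((147099 - 649158) + 2700814)/(-9282) = √(-502059 + 2700814)*(-1/9282) = √2198755*(-1/9282) = -√2198755/9282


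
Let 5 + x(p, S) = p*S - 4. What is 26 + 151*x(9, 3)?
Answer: 2744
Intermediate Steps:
x(p, S) = -9 + S*p (x(p, S) = -5 + (p*S - 4) = -5 + (S*p - 4) = -5 + (-4 + S*p) = -9 + S*p)
26 + 151*x(9, 3) = 26 + 151*(-9 + 3*9) = 26 + 151*(-9 + 27) = 26 + 151*18 = 26 + 2718 = 2744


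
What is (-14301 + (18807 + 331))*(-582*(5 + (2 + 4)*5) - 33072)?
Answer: -258498954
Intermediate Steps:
(-14301 + (18807 + 331))*(-582*(5 + (2 + 4)*5) - 33072) = (-14301 + 19138)*(-582*(5 + 6*5) - 33072) = 4837*(-582*(5 + 30) - 33072) = 4837*(-582*35 - 33072) = 4837*(-97*210 - 33072) = 4837*(-20370 - 33072) = 4837*(-53442) = -258498954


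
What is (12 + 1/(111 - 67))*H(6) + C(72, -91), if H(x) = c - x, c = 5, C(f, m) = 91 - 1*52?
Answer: 1187/44 ≈ 26.977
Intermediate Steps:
C(f, m) = 39 (C(f, m) = 91 - 52 = 39)
H(x) = 5 - x
(12 + 1/(111 - 67))*H(6) + C(72, -91) = (12 + 1/(111 - 67))*(5 - 1*6) + 39 = (12 + 1/44)*(5 - 6) + 39 = (12 + 1/44)*(-1) + 39 = (529/44)*(-1) + 39 = -529/44 + 39 = 1187/44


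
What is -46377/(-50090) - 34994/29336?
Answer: -98083447/367360060 ≈ -0.26700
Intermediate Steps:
-46377/(-50090) - 34994/29336 = -46377*(-1/50090) - 34994*1/29336 = 46377/50090 - 17497/14668 = -98083447/367360060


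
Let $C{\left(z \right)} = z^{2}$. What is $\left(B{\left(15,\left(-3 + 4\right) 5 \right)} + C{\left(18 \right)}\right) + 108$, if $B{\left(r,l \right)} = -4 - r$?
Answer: $413$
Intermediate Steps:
$\left(B{\left(15,\left(-3 + 4\right) 5 \right)} + C{\left(18 \right)}\right) + 108 = \left(\left(-4 - 15\right) + 18^{2}\right) + 108 = \left(\left(-4 - 15\right) + 324\right) + 108 = \left(-19 + 324\right) + 108 = 305 + 108 = 413$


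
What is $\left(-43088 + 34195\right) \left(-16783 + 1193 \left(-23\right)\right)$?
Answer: $393266246$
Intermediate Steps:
$\left(-43088 + 34195\right) \left(-16783 + 1193 \left(-23\right)\right) = - 8893 \left(-16783 - 27439\right) = \left(-8893\right) \left(-44222\right) = 393266246$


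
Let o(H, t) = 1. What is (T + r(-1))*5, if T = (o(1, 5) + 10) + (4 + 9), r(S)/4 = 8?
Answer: 280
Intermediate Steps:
r(S) = 32 (r(S) = 4*8 = 32)
T = 24 (T = (1 + 10) + (4 + 9) = 11 + 13 = 24)
(T + r(-1))*5 = (24 + 32)*5 = 56*5 = 280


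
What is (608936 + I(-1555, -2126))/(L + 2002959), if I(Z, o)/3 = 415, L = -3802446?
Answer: -610181/1799487 ≈ -0.33909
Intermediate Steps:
I(Z, o) = 1245 (I(Z, o) = 3*415 = 1245)
(608936 + I(-1555, -2126))/(L + 2002959) = (608936 + 1245)/(-3802446 + 2002959) = 610181/(-1799487) = 610181*(-1/1799487) = -610181/1799487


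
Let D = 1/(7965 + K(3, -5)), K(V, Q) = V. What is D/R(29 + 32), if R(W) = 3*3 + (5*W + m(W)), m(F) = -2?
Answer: 1/2486016 ≈ 4.0225e-7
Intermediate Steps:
D = 1/7968 (D = 1/(7965 + 3) = 1/7968 ≈ 0.00012550)
R(W) = 7 + 5*W (R(W) = 3*3 + (5*W - 2) = 9 + (-2 + 5*W) = 7 + 5*W)
D/R(29 + 32) = 1/(7968*(7 + 5*(29 + 32))) = 1/(7968*(7 + 5*61)) = 1/(7968*(7 + 305)) = (1/7968)/312 = (1/7968)*(1/312) = 1/2486016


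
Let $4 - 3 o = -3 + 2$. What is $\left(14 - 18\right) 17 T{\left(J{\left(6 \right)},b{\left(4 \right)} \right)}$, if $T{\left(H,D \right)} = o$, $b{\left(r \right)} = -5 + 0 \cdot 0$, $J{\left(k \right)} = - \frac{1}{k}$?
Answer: $- \frac{340}{3} \approx -113.33$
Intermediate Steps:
$b{\left(r \right)} = -5$ ($b{\left(r \right)} = -5 + 0 = -5$)
$o = \frac{5}{3}$ ($o = \frac{4}{3} - \frac{-3 + 2}{3} = \frac{4}{3} - - \frac{1}{3} = \frac{4}{3} + \frac{1}{3} = \frac{5}{3} \approx 1.6667$)
$T{\left(H,D \right)} = \frac{5}{3}$
$\left(14 - 18\right) 17 T{\left(J{\left(6 \right)},b{\left(4 \right)} \right)} = \left(14 - 18\right) 17 \cdot \frac{5}{3} = \left(-4\right) 17 \cdot \frac{5}{3} = \left(-68\right) \frac{5}{3} = - \frac{340}{3}$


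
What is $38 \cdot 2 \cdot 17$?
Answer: $1292$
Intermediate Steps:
$38 \cdot 2 \cdot 17 = 76 \cdot 17 = 1292$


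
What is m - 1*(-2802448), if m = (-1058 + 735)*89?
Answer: 2773701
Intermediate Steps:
m = -28747 (m = -323*89 = -28747)
m - 1*(-2802448) = -28747 - 1*(-2802448) = -28747 + 2802448 = 2773701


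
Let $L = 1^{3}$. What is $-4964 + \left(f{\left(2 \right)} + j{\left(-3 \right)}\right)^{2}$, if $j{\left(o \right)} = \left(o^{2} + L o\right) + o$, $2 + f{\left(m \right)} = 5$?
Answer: $-4928$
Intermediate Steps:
$f{\left(m \right)} = 3$ ($f{\left(m \right)} = -2 + 5 = 3$)
$L = 1$
$j{\left(o \right)} = o^{2} + 2 o$ ($j{\left(o \right)} = \left(o^{2} + 1 o\right) + o = \left(o^{2} + o\right) + o = \left(o + o^{2}\right) + o = o^{2} + 2 o$)
$-4964 + \left(f{\left(2 \right)} + j{\left(-3 \right)}\right)^{2} = -4964 + \left(3 - 3 \left(2 - 3\right)\right)^{2} = -4964 + \left(3 - -3\right)^{2} = -4964 + \left(3 + 3\right)^{2} = -4964 + 6^{2} = -4964 + 36 = -4928$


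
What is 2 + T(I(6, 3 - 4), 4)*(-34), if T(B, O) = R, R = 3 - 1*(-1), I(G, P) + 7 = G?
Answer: -134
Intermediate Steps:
I(G, P) = -7 + G
R = 4 (R = 3 + 1 = 4)
T(B, O) = 4
2 + T(I(6, 3 - 4), 4)*(-34) = 2 + 4*(-34) = 2 - 136 = -134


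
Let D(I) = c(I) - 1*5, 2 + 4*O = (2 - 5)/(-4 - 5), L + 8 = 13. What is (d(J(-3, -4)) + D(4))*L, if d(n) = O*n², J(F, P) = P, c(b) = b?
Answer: -115/3 ≈ -38.333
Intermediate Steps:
L = 5 (L = -8 + 13 = 5)
O = -5/12 (O = -½ + ((2 - 5)/(-4 - 5))/4 = -½ + (-3/(-9))/4 = -½ + (-3*(-⅑))/4 = -½ + (¼)*(⅓) = -½ + 1/12 = -5/12 ≈ -0.41667)
d(n) = -5*n²/12
D(I) = -5 + I (D(I) = I - 1*5 = I - 5 = -5 + I)
(d(J(-3, -4)) + D(4))*L = (-5/12*(-4)² + (-5 + 4))*5 = (-5/12*16 - 1)*5 = (-20/3 - 1)*5 = -23/3*5 = -115/3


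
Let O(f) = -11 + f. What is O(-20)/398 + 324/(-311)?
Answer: -138593/123778 ≈ -1.1197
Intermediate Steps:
O(-20)/398 + 324/(-311) = (-11 - 20)/398 + 324/(-311) = -31*1/398 + 324*(-1/311) = -31/398 - 324/311 = -138593/123778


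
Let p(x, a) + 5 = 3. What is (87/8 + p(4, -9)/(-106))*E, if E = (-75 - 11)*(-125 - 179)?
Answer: 15094892/53 ≈ 2.8481e+5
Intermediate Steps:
p(x, a) = -2 (p(x, a) = -5 + 3 = -2)
E = 26144 (E = -86*(-304) = 26144)
(87/8 + p(4, -9)/(-106))*E = (87/8 - 2/(-106))*26144 = (87*(⅛) - 2*(-1/106))*26144 = (87/8 + 1/53)*26144 = (4619/424)*26144 = 15094892/53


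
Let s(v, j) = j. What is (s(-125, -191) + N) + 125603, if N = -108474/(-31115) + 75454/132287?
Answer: 516226285398308/4116110005 ≈ 1.2542e+5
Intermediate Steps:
N = 16697451248/4116110005 (N = -108474*(-1/31115) + 75454*(1/132287) = 108474/31115 + 75454/132287 = 16697451248/4116110005 ≈ 4.0566)
(s(-125, -191) + N) + 125603 = (-191 + 16697451248/4116110005) + 125603 = -769479559707/4116110005 + 125603 = 516226285398308/4116110005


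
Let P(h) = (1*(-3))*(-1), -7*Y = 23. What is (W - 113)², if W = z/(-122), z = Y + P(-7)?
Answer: 2328062500/182329 ≈ 12768.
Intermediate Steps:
Y = -23/7 (Y = -⅐*23 = -23/7 ≈ -3.2857)
P(h) = 3 (P(h) = -3*(-1) = 3)
z = -2/7 (z = -23/7 + 3 = -2/7 ≈ -0.28571)
W = 1/427 (W = -2/7/(-122) = -2/7*(-1/122) = 1/427 ≈ 0.0023419)
(W - 113)² = (1/427 - 113)² = (-48250/427)² = 2328062500/182329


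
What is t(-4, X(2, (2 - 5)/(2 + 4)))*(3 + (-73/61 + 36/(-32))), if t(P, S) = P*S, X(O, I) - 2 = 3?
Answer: -1655/122 ≈ -13.566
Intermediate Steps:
X(O, I) = 5 (X(O, I) = 2 + 3 = 5)
t(-4, X(2, (2 - 5)/(2 + 4)))*(3 + (-73/61 + 36/(-32))) = (-4*5)*(3 + (-73/61 + 36/(-32))) = -20*(3 + (-73*1/61 + 36*(-1/32))) = -20*(3 + (-73/61 - 9/8)) = -20*(3 - 1133/488) = -20*331/488 = -1655/122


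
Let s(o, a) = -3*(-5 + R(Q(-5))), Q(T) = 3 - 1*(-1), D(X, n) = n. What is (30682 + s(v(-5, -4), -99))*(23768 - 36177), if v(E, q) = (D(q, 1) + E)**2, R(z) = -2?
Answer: -380993527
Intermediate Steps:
Q(T) = 4 (Q(T) = 3 + 1 = 4)
v(E, q) = (1 + E)**2
s(o, a) = 21 (s(o, a) = -3*(-5 - 2) = -3*(-7) = 21)
(30682 + s(v(-5, -4), -99))*(23768 - 36177) = (30682 + 21)*(23768 - 36177) = 30703*(-12409) = -380993527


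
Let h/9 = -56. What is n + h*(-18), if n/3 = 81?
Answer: 9315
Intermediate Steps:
n = 243 (n = 3*81 = 243)
h = -504 (h = 9*(-56) = -504)
n + h*(-18) = 243 - 504*(-18) = 243 + 9072 = 9315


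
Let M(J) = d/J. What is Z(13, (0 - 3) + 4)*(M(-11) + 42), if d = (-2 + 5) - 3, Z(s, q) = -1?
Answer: -42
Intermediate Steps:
d = 0 (d = 3 - 3 = 0)
M(J) = 0 (M(J) = 0/J = 0)
Z(13, (0 - 3) + 4)*(M(-11) + 42) = -(0 + 42) = -1*42 = -42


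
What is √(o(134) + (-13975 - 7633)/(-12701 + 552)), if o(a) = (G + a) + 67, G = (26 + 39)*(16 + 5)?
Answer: √231401298358/12149 ≈ 39.595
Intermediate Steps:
G = 1365 (G = 65*21 = 1365)
o(a) = 1432 + a (o(a) = (1365 + a) + 67 = 1432 + a)
√(o(134) + (-13975 - 7633)/(-12701 + 552)) = √((1432 + 134) + (-13975 - 7633)/(-12701 + 552)) = √(1566 - 21608/(-12149)) = √(1566 - 21608*(-1/12149)) = √(1566 + 21608/12149) = √(19046942/12149) = √231401298358/12149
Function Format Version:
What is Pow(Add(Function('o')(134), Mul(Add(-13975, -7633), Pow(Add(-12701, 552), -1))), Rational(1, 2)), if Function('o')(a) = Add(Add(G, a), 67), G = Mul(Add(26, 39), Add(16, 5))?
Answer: Mul(Rational(1, 12149), Pow(231401298358, Rational(1, 2))) ≈ 39.595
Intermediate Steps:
G = 1365 (G = Mul(65, 21) = 1365)
Function('o')(a) = Add(1432, a) (Function('o')(a) = Add(Add(1365, a), 67) = Add(1432, a))
Pow(Add(Function('o')(134), Mul(Add(-13975, -7633), Pow(Add(-12701, 552), -1))), Rational(1, 2)) = Pow(Add(Add(1432, 134), Mul(Add(-13975, -7633), Pow(Add(-12701, 552), -1))), Rational(1, 2)) = Pow(Add(1566, Mul(-21608, Pow(-12149, -1))), Rational(1, 2)) = Pow(Add(1566, Mul(-21608, Rational(-1, 12149))), Rational(1, 2)) = Pow(Add(1566, Rational(21608, 12149)), Rational(1, 2)) = Pow(Rational(19046942, 12149), Rational(1, 2)) = Mul(Rational(1, 12149), Pow(231401298358, Rational(1, 2)))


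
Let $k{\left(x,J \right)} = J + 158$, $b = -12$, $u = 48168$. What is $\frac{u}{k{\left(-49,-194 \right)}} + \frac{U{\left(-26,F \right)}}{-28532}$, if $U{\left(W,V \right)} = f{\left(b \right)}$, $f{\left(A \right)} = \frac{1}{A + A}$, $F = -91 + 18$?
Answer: $- \frac{916219583}{684768} \approx -1338.0$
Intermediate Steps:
$F = -73$
$f{\left(A \right)} = \frac{1}{2 A}$
$k{\left(x,J \right)} = 158 + J$
$U{\left(W,V \right)} = - \frac{1}{24}$ ($U{\left(W,V \right)} = \frac{1}{2 \left(-12\right)} = \frac{1}{2} \left(- \frac{1}{12}\right) = - \frac{1}{24}$)
$\frac{u}{k{\left(-49,-194 \right)}} + \frac{U{\left(-26,F \right)}}{-28532} = \frac{48168}{158 - 194} - \frac{1}{24 \left(-28532\right)} = \frac{48168}{-36} - - \frac{1}{684768} = 48168 \left(- \frac{1}{36}\right) + \frac{1}{684768} = -1338 + \frac{1}{684768} = - \frac{916219583}{684768}$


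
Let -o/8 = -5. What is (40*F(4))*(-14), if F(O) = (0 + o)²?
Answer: -896000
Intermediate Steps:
o = 40 (o = -8*(-5) = 40)
F(O) = 1600 (F(O) = (0 + 40)² = 40² = 1600)
(40*F(4))*(-14) = (40*1600)*(-14) = 64000*(-14) = -896000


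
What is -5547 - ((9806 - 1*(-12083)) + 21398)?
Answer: -48834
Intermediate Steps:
-5547 - ((9806 - 1*(-12083)) + 21398) = -5547 - ((9806 + 12083) + 21398) = -5547 - (21889 + 21398) = -5547 - 1*43287 = -5547 - 43287 = -48834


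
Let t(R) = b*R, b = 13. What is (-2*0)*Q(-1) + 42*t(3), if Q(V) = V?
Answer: 1638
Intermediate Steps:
t(R) = 13*R
(-2*0)*Q(-1) + 42*t(3) = -2*0*(-1) + 42*(13*3) = 0*(-1) + 42*39 = 0 + 1638 = 1638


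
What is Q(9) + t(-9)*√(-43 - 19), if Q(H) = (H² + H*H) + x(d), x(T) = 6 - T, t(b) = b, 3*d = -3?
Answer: 169 - 9*I*√62 ≈ 169.0 - 70.866*I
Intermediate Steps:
d = -1 (d = (⅓)*(-3) = -1)
Q(H) = 7 + 2*H² (Q(H) = (H² + H*H) + (6 - 1*(-1)) = (H² + H²) + (6 + 1) = 2*H² + 7 = 7 + 2*H²)
Q(9) + t(-9)*√(-43 - 19) = (7 + 2*9²) - 9*√(-43 - 19) = (7 + 2*81) - 9*I*√62 = (7 + 162) - 9*I*√62 = 169 - 9*I*√62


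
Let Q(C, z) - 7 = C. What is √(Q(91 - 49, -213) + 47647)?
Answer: 4*√2981 ≈ 218.39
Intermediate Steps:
Q(C, z) = 7 + C
√(Q(91 - 49, -213) + 47647) = √((7 + (91 - 49)) + 47647) = √((7 + 42) + 47647) = √(49 + 47647) = √47696 = 4*√2981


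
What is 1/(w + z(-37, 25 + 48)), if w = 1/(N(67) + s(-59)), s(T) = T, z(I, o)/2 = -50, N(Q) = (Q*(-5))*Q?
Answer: -22504/2250401 ≈ -0.010000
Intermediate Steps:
N(Q) = -5*Q² (N(Q) = (-5*Q)*Q = -5*Q²)
z(I, o) = -100 (z(I, o) = 2*(-50) = -100)
w = -1/22504 (w = 1/(-5*67² - 59) = 1/(-5*4489 - 59) = 1/(-22445 - 59) = 1/(-22504) = -1/22504 ≈ -4.4437e-5)
1/(w + z(-37, 25 + 48)) = 1/(-1/22504 - 100) = 1/(-2250401/22504) = -22504/2250401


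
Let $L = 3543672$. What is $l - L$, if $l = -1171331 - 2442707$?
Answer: $-7157710$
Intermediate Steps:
$l = -3614038$ ($l = -1171331 - 2442707 = -3614038$)
$l - L = -3614038 - 3543672 = -7157710$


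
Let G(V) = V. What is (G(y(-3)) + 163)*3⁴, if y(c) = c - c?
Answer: 13203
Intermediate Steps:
y(c) = 0
(G(y(-3)) + 163)*3⁴ = (0 + 163)*3⁴ = 163*81 = 13203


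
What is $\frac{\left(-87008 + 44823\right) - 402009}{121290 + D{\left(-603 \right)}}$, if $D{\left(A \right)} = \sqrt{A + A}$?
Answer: $- \frac{8979381710}{2451877551} + \frac{222097 i \sqrt{134}}{2451877551} \approx -3.6622 + 0.0010486 i$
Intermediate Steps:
$D{\left(A \right)} = \sqrt{2} \sqrt{A}$ ($D{\left(A \right)} = \sqrt{2 A} = \sqrt{2} \sqrt{A}$)
$\frac{\left(-87008 + 44823\right) - 402009}{121290 + D{\left(-603 \right)}} = \frac{\left(-87008 + 44823\right) - 402009}{121290 + \sqrt{2} \sqrt{-603}} = \frac{-42185 - 402009}{121290 + \sqrt{2} \cdot 3 i \sqrt{67}} = - \frac{444194}{121290 + 3 i \sqrt{134}}$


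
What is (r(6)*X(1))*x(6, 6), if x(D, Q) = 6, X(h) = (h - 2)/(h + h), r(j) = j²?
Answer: -108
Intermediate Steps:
X(h) = (-2 + h)/(2*h) (X(h) = (-2 + h)/((2*h)) = (-2 + h)*(1/(2*h)) = (-2 + h)/(2*h))
(r(6)*X(1))*x(6, 6) = (6²*((½)*(-2 + 1)/1))*6 = (36*((½)*1*(-1)))*6 = (36*(-½))*6 = -18*6 = -108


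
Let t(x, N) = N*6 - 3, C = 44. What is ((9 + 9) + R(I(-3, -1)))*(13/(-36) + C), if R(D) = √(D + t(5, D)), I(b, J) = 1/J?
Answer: 1571/2 + 1571*I*√10/36 ≈ 785.5 + 138.0*I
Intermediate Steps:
t(x, N) = -3 + 6*N (t(x, N) = 6*N - 3 = -3 + 6*N)
R(D) = √(-3 + 7*D) (R(D) = √(D + (-3 + 6*D)) = √(-3 + 7*D))
((9 + 9) + R(I(-3, -1)))*(13/(-36) + C) = ((9 + 9) + √(-3 + 7/(-1)))*(13/(-36) + 44) = (18 + √(-3 + 7*(-1)))*(13*(-1/36) + 44) = (18 + √(-3 - 7))*(-13/36 + 44) = (18 + √(-10))*(1571/36) = (18 + I*√10)*(1571/36) = 1571/2 + 1571*I*√10/36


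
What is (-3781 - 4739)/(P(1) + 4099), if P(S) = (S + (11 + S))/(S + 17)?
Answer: -30672/14759 ≈ -2.0782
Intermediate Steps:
P(S) = (11 + 2*S)/(17 + S)
(-3781 - 4739)/(P(1) + 4099) = (-3781 - 4739)/((11 + 2*1)/(17 + 1) + 4099) = -8520/((11 + 2)/18 + 4099) = -8520/((1/18)*13 + 4099) = -8520/(13/18 + 4099) = -8520/73795/18 = -8520*18/73795 = -30672/14759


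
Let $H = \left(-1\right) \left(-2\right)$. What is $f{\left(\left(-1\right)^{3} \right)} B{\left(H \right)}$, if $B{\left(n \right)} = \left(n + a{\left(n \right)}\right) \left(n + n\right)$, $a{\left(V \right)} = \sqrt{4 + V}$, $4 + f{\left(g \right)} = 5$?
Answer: $8 + 4 \sqrt{6} \approx 17.798$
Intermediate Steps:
$f{\left(g \right)} = 1$ ($f{\left(g \right)} = -4 + 5 = 1$)
$H = 2$
$B{\left(n \right)} = 2 n \left(n + \sqrt{4 + n}\right)$ ($B{\left(n \right)} = \left(n + \sqrt{4 + n}\right) \left(n + n\right) = \left(n + \sqrt{4 + n}\right) 2 n = 2 n \left(n + \sqrt{4 + n}\right)$)
$f{\left(\left(-1\right)^{3} \right)} B{\left(H \right)} = 1 \cdot 2 \cdot 2 \left(2 + \sqrt{4 + 2}\right) = 1 \cdot 2 \cdot 2 \left(2 + \sqrt{6}\right) = 1 \left(8 + 4 \sqrt{6}\right) = 8 + 4 \sqrt{6}$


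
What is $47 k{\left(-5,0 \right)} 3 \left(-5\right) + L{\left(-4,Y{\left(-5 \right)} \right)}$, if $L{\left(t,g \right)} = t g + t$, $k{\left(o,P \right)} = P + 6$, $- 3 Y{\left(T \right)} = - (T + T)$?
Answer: $- \frac{12662}{3} \approx -4220.7$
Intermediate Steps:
$Y{\left(T \right)} = \frac{2 T}{3}$ ($Y{\left(T \right)} = - \frac{\left(-1\right) \left(T + T\right)}{3} = - \frac{\left(-1\right) 2 T}{3} = - \frac{\left(-2\right) T}{3} = \frac{2 T}{3}$)
$k{\left(o,P \right)} = 6 + P$
$L{\left(t,g \right)} = t + g t$ ($L{\left(t,g \right)} = g t + t = t + g t$)
$47 k{\left(-5,0 \right)} 3 \left(-5\right) + L{\left(-4,Y{\left(-5 \right)} \right)} = 47 \left(6 + 0\right) 3 \left(-5\right) - 4 \left(1 + \frac{2}{3} \left(-5\right)\right) = 47 \cdot 6 \cdot 3 \left(-5\right) - 4 \left(1 - \frac{10}{3}\right) = 47 \cdot 18 \left(-5\right) - - \frac{28}{3} = 47 \left(-90\right) + \frac{28}{3} = -4230 + \frac{28}{3} = - \frac{12662}{3}$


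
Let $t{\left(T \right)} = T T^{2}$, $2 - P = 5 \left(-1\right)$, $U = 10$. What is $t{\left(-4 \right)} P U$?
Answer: $-4480$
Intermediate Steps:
$P = 7$ ($P = 2 - 5 \left(-1\right) = 2 - -5 = 2 + 5 = 7$)
$t{\left(T \right)} = T^{3}$
$t{\left(-4 \right)} P U = \left(-4\right)^{3} \cdot 7 \cdot 10 = \left(-64\right) 7 \cdot 10 = \left(-448\right) 10 = -4480$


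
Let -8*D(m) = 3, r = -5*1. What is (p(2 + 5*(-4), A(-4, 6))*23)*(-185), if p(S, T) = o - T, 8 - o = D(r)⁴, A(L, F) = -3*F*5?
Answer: -1707646385/4096 ≈ -4.1691e+5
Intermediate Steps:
r = -5
D(m) = -3/8 (D(m) = -⅛*3 = -3/8)
A(L, F) = -15*F
o = 32687/4096 (o = 8 - (-3/8)⁴ = 8 - 1*81/4096 = 8 - 81/4096 = 32687/4096 ≈ 7.9802)
p(S, T) = 32687/4096 - T
(p(2 + 5*(-4), A(-4, 6))*23)*(-185) = ((32687/4096 - (-15)*6)*23)*(-185) = ((32687/4096 - 1*(-90))*23)*(-185) = ((32687/4096 + 90)*23)*(-185) = ((401327/4096)*23)*(-185) = (9230521/4096)*(-185) = -1707646385/4096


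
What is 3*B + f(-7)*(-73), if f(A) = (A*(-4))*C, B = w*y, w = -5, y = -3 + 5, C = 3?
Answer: -6162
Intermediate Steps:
y = 2
B = -10 (B = -5*2 = -10)
f(A) = -12*A (f(A) = (A*(-4))*3 = -4*A*3 = -12*A)
3*B + f(-7)*(-73) = 3*(-10) - 12*(-7)*(-73) = -30 + 84*(-73) = -30 - 6132 = -6162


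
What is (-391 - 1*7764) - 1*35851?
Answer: -44006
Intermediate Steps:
(-391 - 1*7764) - 1*35851 = (-391 - 7764) - 35851 = -8155 - 35851 = -44006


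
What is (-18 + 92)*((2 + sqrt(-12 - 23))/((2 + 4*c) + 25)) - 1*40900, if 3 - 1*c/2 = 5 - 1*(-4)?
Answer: -859048/21 - 74*I*sqrt(35)/21 ≈ -40907.0 - 20.847*I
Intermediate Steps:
c = -12 (c = 6 - 2*(5 - 1*(-4)) = 6 - 2*(5 + 4) = 6 - 2*9 = 6 - 18 = -12)
(-18 + 92)*((2 + sqrt(-12 - 23))/((2 + 4*c) + 25)) - 1*40900 = (-18 + 92)*((2 + sqrt(-12 - 23))/((2 + 4*(-12)) + 25)) - 1*40900 = 74*((2 + sqrt(-35))/((2 - 48) + 25)) - 40900 = 74*((2 + I*sqrt(35))/(-46 + 25)) - 40900 = 74*((2 + I*sqrt(35))/(-21)) - 40900 = 74*((2 + I*sqrt(35))*(-1/21)) - 40900 = 74*(-2/21 - I*sqrt(35)/21) - 40900 = (-148/21 - 74*I*sqrt(35)/21) - 40900 = -859048/21 - 74*I*sqrt(35)/21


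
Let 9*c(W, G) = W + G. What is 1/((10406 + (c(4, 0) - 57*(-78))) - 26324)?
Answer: -9/103244 ≈ -8.7172e-5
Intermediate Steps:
c(W, G) = G/9 + W/9 (c(W, G) = (W + G)/9 = (G + W)/9 = G/9 + W/9)
1/((10406 + (c(4, 0) - 57*(-78))) - 26324) = 1/((10406 + (((⅑)*0 + (⅑)*4) - 57*(-78))) - 26324) = 1/((10406 + ((0 + 4/9) + 4446)) - 26324) = 1/((10406 + (4/9 + 4446)) - 26324) = 1/((10406 + 40018/9) - 26324) = 1/(133672/9 - 26324) = 1/(-103244/9) = -9/103244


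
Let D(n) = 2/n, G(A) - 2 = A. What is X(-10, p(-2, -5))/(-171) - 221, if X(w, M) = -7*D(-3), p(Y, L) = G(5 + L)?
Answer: -113387/513 ≈ -221.03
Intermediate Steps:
G(A) = 2 + A
p(Y, L) = 7 + L (p(Y, L) = 2 + (5 + L) = 7 + L)
X(w, M) = 14/3 (X(w, M) = -14/(-3) = -14*(-1)/3 = -7*(-⅔) = 14/3)
X(-10, p(-2, -5))/(-171) - 221 = (14/3)/(-171) - 221 = (14/3)*(-1/171) - 221 = -14/513 - 221 = -113387/513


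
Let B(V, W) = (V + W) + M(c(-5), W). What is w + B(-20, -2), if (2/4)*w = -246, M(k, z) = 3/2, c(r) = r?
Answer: -1025/2 ≈ -512.50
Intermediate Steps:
M(k, z) = 3/2 (M(k, z) = 3*(1/2) = 3/2)
B(V, W) = 3/2 + V + W (B(V, W) = (V + W) + 3/2 = 3/2 + V + W)
w = -492 (w = 2*(-246) = -492)
w + B(-20, -2) = -492 + (3/2 - 20 - 2) = -492 - 41/2 = -1025/2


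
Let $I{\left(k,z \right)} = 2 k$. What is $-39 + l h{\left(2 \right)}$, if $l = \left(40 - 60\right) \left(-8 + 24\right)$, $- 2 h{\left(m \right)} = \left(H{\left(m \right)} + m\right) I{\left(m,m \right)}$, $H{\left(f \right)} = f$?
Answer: $2521$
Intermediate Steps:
$h{\left(m \right)} = - 2 m^{2}$ ($h{\left(m \right)} = - \frac{\left(m + m\right) 2 m}{2} = - \frac{2 m 2 m}{2} = - \frac{4 m^{2}}{2} = - 2 m^{2}$)
$l = -320$ ($l = \left(-20\right) 16 = -320$)
$-39 + l h{\left(2 \right)} = -39 - 320 \left(- 2 \cdot 2^{2}\right) = -39 - 320 \left(\left(-2\right) 4\right) = -39 - -2560 = -39 + 2560 = 2521$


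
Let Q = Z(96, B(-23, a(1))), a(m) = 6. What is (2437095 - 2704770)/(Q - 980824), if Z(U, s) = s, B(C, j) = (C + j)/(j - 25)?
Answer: 5085825/18635639 ≈ 0.27291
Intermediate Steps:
B(C, j) = (C + j)/(-25 + j)
Q = 17/19 (Q = (-23 + 6)/(-25 + 6) = -17/(-19) = -1/19*(-17) = 17/19 ≈ 0.89474)
(2437095 - 2704770)/(Q - 980824) = (2437095 - 2704770)/(17/19 - 980824) = -267675/(-18635639/19) = -267675*(-19/18635639) = 5085825/18635639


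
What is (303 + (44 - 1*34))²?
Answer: 97969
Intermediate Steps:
(303 + (44 - 1*34))² = (303 + (44 - 34))² = (303 + 10)² = 313² = 97969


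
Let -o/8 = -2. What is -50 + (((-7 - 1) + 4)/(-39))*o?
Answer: -1886/39 ≈ -48.359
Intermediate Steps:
o = 16 (o = -8*(-2) = 16)
-50 + (((-7 - 1) + 4)/(-39))*o = -50 + (((-7 - 1) + 4)/(-39))*16 = -50 + ((-8 + 4)*(-1/39))*16 = -50 - 4*(-1/39)*16 = -50 + (4/39)*16 = -50 + 64/39 = -1886/39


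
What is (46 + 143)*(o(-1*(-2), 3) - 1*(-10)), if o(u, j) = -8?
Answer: 378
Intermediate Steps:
(46 + 143)*(o(-1*(-2), 3) - 1*(-10)) = (46 + 143)*(-8 - 1*(-10)) = 189*(-8 + 10) = 189*2 = 378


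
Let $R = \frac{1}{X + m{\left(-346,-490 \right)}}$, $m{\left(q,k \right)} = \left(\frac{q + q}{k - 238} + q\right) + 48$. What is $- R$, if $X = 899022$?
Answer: $- \frac{182}{163567941} \approx -1.1127 \cdot 10^{-6}$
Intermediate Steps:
$m{\left(q,k \right)} = 48 + q + \frac{2 q}{-238 + k}$ ($m{\left(q,k \right)} = \left(\frac{2 q}{-238 + k} + q\right) + 48 = \left(q + \frac{2 q}{-238 + k}\right) + 48 = 48 + q + \frac{2 q}{-238 + k}$)
$R = \frac{182}{163567941}$ ($R = \frac{1}{899022 + \frac{-11424 - -81656 + 48 \left(-490\right) - -169540}{-238 - 490}} = \frac{1}{899022 + \frac{-11424 + 81656 - 23520 + 169540}{-728}} = \frac{1}{899022 - \frac{54063}{182}} = \frac{1}{\frac{163567941}{182}} = \frac{182}{163567941} \approx 1.1127 \cdot 10^{-6}$)
$- R = \left(-1\right) \frac{182}{163567941} = - \frac{182}{163567941}$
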